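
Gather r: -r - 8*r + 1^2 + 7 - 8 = -9*r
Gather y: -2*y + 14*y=12*y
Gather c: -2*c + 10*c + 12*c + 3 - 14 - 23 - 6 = 20*c - 40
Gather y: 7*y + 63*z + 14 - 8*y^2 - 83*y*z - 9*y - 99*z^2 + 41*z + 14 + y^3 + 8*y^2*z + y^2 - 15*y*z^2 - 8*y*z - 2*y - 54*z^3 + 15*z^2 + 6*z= y^3 + y^2*(8*z - 7) + y*(-15*z^2 - 91*z - 4) - 54*z^3 - 84*z^2 + 110*z + 28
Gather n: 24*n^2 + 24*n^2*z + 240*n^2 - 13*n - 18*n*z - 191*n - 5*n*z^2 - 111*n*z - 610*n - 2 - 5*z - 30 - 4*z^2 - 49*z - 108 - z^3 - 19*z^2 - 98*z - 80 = n^2*(24*z + 264) + n*(-5*z^2 - 129*z - 814) - z^3 - 23*z^2 - 152*z - 220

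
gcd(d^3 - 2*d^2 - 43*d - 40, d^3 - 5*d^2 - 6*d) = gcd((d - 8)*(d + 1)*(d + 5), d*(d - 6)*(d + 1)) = d + 1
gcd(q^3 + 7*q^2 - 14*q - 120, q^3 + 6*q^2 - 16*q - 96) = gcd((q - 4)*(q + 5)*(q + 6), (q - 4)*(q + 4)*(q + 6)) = q^2 + 2*q - 24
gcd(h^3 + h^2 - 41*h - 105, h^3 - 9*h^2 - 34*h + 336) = h - 7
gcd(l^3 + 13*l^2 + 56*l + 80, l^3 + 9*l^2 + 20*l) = l^2 + 9*l + 20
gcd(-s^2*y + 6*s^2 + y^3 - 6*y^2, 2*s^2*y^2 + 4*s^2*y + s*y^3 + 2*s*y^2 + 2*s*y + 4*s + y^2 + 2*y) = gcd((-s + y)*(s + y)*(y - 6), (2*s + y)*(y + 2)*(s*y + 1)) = 1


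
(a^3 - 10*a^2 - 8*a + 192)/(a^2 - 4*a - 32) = a - 6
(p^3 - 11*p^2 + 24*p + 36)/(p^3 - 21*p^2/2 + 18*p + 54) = 2*(p + 1)/(2*p + 3)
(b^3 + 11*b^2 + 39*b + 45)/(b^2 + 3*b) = b + 8 + 15/b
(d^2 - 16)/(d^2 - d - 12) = (d + 4)/(d + 3)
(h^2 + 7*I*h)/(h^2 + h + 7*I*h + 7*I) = h/(h + 1)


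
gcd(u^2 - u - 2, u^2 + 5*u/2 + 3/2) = u + 1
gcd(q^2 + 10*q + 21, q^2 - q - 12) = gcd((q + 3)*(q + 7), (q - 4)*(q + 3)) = q + 3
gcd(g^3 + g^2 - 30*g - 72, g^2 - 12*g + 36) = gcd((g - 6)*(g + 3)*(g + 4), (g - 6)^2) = g - 6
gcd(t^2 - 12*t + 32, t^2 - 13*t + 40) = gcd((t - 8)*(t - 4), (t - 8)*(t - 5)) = t - 8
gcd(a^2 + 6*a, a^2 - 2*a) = a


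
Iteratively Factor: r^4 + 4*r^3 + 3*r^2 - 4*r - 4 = (r - 1)*(r^3 + 5*r^2 + 8*r + 4) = (r - 1)*(r + 2)*(r^2 + 3*r + 2) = (r - 1)*(r + 2)^2*(r + 1)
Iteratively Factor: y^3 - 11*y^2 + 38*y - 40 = (y - 2)*(y^2 - 9*y + 20) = (y - 4)*(y - 2)*(y - 5)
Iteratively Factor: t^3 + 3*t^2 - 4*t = (t + 4)*(t^2 - t) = (t - 1)*(t + 4)*(t)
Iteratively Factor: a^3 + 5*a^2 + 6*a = (a + 2)*(a^2 + 3*a) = (a + 2)*(a + 3)*(a)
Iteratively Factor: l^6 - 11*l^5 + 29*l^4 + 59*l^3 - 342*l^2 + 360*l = (l)*(l^5 - 11*l^4 + 29*l^3 + 59*l^2 - 342*l + 360) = l*(l - 5)*(l^4 - 6*l^3 - l^2 + 54*l - 72) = l*(l - 5)*(l - 2)*(l^3 - 4*l^2 - 9*l + 36) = l*(l - 5)*(l - 3)*(l - 2)*(l^2 - l - 12) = l*(l - 5)*(l - 4)*(l - 3)*(l - 2)*(l + 3)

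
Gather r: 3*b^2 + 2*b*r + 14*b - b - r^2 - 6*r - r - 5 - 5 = 3*b^2 + 13*b - r^2 + r*(2*b - 7) - 10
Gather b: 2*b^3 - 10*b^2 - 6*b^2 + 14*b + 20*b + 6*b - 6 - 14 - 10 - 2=2*b^3 - 16*b^2 + 40*b - 32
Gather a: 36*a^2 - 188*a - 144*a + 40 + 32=36*a^2 - 332*a + 72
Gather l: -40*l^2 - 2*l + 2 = -40*l^2 - 2*l + 2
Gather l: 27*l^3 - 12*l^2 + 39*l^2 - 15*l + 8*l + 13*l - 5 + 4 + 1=27*l^3 + 27*l^2 + 6*l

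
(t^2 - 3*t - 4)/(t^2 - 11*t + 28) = (t + 1)/(t - 7)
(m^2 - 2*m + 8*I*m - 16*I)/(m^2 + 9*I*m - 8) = (m - 2)/(m + I)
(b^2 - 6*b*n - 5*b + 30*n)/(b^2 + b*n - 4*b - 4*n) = (b^2 - 6*b*n - 5*b + 30*n)/(b^2 + b*n - 4*b - 4*n)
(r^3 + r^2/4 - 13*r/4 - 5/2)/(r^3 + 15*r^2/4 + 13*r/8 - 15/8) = 2*(r^2 - r - 2)/(2*r^2 + 5*r - 3)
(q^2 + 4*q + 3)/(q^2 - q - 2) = (q + 3)/(q - 2)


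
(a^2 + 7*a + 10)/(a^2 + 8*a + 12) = (a + 5)/(a + 6)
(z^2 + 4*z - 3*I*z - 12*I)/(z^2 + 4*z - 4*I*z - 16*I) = (z - 3*I)/(z - 4*I)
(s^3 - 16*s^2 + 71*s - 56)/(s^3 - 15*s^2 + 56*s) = (s - 1)/s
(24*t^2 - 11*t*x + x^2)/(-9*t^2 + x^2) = (-8*t + x)/(3*t + x)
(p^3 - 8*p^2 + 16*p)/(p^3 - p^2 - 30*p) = (-p^2 + 8*p - 16)/(-p^2 + p + 30)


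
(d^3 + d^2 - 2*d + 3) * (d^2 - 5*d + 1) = d^5 - 4*d^4 - 6*d^3 + 14*d^2 - 17*d + 3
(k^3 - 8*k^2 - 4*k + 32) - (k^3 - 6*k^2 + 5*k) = -2*k^2 - 9*k + 32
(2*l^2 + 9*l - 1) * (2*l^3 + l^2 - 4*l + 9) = 4*l^5 + 20*l^4 - l^3 - 19*l^2 + 85*l - 9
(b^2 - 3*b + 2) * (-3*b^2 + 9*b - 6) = -3*b^4 + 18*b^3 - 39*b^2 + 36*b - 12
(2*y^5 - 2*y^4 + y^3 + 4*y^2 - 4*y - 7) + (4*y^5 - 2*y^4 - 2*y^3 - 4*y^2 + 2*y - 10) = 6*y^5 - 4*y^4 - y^3 - 2*y - 17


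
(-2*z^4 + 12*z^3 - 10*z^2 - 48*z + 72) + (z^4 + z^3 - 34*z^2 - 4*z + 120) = -z^4 + 13*z^3 - 44*z^2 - 52*z + 192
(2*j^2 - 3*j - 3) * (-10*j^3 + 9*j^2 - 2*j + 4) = -20*j^5 + 48*j^4 - j^3 - 13*j^2 - 6*j - 12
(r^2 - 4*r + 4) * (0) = 0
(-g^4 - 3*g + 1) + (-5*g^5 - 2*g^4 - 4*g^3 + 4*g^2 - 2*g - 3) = -5*g^5 - 3*g^4 - 4*g^3 + 4*g^2 - 5*g - 2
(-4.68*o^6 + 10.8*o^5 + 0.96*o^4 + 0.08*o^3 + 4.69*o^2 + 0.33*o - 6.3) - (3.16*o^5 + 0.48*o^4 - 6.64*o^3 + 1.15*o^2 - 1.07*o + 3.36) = -4.68*o^6 + 7.64*o^5 + 0.48*o^4 + 6.72*o^3 + 3.54*o^2 + 1.4*o - 9.66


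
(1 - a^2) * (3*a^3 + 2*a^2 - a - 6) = -3*a^5 - 2*a^4 + 4*a^3 + 8*a^2 - a - 6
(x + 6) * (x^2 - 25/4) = x^3 + 6*x^2 - 25*x/4 - 75/2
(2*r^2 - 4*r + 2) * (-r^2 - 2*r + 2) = -2*r^4 + 10*r^2 - 12*r + 4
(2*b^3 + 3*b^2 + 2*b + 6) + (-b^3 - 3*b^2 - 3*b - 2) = b^3 - b + 4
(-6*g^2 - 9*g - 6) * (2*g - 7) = -12*g^3 + 24*g^2 + 51*g + 42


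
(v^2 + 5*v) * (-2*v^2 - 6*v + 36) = -2*v^4 - 16*v^3 + 6*v^2 + 180*v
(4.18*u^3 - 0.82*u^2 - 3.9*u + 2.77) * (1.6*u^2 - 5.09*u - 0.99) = 6.688*u^5 - 22.5882*u^4 - 6.2044*u^3 + 25.0948*u^2 - 10.2383*u - 2.7423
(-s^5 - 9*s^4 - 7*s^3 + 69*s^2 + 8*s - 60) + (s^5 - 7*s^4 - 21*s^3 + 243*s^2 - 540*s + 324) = -16*s^4 - 28*s^3 + 312*s^2 - 532*s + 264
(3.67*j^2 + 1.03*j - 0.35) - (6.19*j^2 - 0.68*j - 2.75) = -2.52*j^2 + 1.71*j + 2.4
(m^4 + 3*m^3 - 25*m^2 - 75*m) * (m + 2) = m^5 + 5*m^4 - 19*m^3 - 125*m^2 - 150*m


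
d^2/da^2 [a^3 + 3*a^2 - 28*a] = 6*a + 6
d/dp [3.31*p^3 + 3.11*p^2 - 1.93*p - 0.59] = 9.93*p^2 + 6.22*p - 1.93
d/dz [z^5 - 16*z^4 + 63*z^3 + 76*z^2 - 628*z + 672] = 5*z^4 - 64*z^3 + 189*z^2 + 152*z - 628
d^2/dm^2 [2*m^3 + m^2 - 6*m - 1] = 12*m + 2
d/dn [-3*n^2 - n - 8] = -6*n - 1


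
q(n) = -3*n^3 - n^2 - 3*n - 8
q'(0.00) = -3.00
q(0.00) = -8.00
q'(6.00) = -339.00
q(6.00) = -710.00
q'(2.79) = -78.64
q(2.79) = -89.31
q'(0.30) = -4.41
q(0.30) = -9.07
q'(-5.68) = -282.00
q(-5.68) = 526.53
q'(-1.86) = -30.42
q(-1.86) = 13.42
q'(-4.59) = -183.43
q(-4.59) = 274.81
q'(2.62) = -70.02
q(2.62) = -76.68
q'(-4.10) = -146.09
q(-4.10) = 194.25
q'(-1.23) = -14.16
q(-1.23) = -0.24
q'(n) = -9*n^2 - 2*n - 3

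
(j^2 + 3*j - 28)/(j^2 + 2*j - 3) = (j^2 + 3*j - 28)/(j^2 + 2*j - 3)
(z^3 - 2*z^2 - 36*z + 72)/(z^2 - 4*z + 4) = (z^2 - 36)/(z - 2)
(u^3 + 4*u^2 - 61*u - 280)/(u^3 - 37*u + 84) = (u^2 - 3*u - 40)/(u^2 - 7*u + 12)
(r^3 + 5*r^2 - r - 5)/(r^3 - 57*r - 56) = (r^2 + 4*r - 5)/(r^2 - r - 56)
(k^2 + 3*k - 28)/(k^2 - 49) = (k - 4)/(k - 7)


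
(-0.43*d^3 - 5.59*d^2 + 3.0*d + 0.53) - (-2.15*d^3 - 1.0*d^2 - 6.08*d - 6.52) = 1.72*d^3 - 4.59*d^2 + 9.08*d + 7.05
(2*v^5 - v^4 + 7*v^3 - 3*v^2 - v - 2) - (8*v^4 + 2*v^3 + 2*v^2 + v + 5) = 2*v^5 - 9*v^4 + 5*v^3 - 5*v^2 - 2*v - 7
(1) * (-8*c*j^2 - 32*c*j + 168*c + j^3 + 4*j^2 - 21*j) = -8*c*j^2 - 32*c*j + 168*c + j^3 + 4*j^2 - 21*j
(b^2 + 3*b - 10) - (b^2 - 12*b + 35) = 15*b - 45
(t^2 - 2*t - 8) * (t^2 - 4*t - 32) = t^4 - 6*t^3 - 32*t^2 + 96*t + 256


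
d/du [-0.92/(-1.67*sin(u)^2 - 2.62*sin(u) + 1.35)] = -(3.0728*sin(u) + 2.4104)*cos(u)/(1.67*sin(u)^2 + 2.62*sin(u) - 1.35)^2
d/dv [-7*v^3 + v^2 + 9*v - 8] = -21*v^2 + 2*v + 9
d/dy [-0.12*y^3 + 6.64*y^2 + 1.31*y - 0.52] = -0.36*y^2 + 13.28*y + 1.31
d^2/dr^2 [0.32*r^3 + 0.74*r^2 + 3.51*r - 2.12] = 1.92*r + 1.48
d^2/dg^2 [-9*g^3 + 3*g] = -54*g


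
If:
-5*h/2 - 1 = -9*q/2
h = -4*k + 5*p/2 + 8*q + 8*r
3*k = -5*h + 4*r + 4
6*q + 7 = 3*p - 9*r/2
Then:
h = -231*r/464 - 61/232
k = 3011*r/1392 + 411/232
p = 659*r/696 + 865/348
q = 53/696 - 385*r/1392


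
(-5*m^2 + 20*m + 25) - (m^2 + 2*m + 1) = -6*m^2 + 18*m + 24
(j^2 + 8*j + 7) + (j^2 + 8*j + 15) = 2*j^2 + 16*j + 22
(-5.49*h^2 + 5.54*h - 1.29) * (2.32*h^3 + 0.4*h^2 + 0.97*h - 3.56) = -12.7368*h^5 + 10.6568*h^4 - 6.1021*h^3 + 24.4022*h^2 - 20.9737*h + 4.5924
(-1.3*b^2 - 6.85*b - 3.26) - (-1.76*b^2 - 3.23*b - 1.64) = 0.46*b^2 - 3.62*b - 1.62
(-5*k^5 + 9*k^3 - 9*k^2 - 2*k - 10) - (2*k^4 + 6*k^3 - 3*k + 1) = -5*k^5 - 2*k^4 + 3*k^3 - 9*k^2 + k - 11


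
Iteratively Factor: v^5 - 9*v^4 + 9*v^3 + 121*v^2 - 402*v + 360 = (v - 3)*(v^4 - 6*v^3 - 9*v^2 + 94*v - 120) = (v - 3)*(v - 2)*(v^3 - 4*v^2 - 17*v + 60) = (v - 5)*(v - 3)*(v - 2)*(v^2 + v - 12) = (v - 5)*(v - 3)^2*(v - 2)*(v + 4)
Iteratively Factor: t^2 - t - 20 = (t + 4)*(t - 5)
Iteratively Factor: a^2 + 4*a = (a)*(a + 4)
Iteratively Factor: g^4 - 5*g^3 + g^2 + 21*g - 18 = (g - 3)*(g^3 - 2*g^2 - 5*g + 6) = (g - 3)^2*(g^2 + g - 2) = (g - 3)^2*(g - 1)*(g + 2)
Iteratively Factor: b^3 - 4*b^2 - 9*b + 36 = (b - 3)*(b^2 - b - 12) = (b - 3)*(b + 3)*(b - 4)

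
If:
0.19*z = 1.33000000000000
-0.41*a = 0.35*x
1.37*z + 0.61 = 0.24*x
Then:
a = -36.28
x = 42.50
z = 7.00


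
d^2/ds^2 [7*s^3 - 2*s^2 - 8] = 42*s - 4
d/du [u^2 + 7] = 2*u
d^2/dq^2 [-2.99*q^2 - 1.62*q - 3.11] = -5.98000000000000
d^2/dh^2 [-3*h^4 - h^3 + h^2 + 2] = -36*h^2 - 6*h + 2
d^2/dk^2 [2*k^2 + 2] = 4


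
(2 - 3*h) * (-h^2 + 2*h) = 3*h^3 - 8*h^2 + 4*h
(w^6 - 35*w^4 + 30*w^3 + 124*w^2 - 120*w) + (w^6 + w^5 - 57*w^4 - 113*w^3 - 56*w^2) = 2*w^6 + w^5 - 92*w^4 - 83*w^3 + 68*w^2 - 120*w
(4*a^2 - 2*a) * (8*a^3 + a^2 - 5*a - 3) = 32*a^5 - 12*a^4 - 22*a^3 - 2*a^2 + 6*a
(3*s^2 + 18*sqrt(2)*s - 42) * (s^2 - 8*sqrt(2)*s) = 3*s^4 - 6*sqrt(2)*s^3 - 330*s^2 + 336*sqrt(2)*s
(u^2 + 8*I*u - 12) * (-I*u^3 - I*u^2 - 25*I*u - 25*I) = -I*u^5 + 8*u^4 - I*u^4 + 8*u^3 - 13*I*u^3 + 200*u^2 - 13*I*u^2 + 200*u + 300*I*u + 300*I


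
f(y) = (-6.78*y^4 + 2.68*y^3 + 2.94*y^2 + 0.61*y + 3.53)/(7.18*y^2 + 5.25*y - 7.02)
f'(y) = (-14.36*y - 5.25)*(-6.78*y^4 + 2.68*y^3 + 2.94*y^2 + 0.61*y + 3.53)/(7.18*y^2 + 5.25*y - 7.02)^2 + (-27.12*y^3 + 8.04*y^2 + 5.88*y + 0.61)/(7.18*y^2 + 5.25*y - 7.02)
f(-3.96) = -21.07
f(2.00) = -2.19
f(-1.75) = -11.50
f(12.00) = -124.35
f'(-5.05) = 10.46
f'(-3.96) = 8.26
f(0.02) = -0.51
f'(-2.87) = 5.62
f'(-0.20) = -0.13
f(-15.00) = -229.86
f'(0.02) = -0.52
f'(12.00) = -21.61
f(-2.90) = -13.59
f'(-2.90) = 5.71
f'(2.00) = -3.04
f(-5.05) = -31.28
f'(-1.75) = -11.82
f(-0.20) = -0.45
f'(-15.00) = 29.38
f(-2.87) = -13.42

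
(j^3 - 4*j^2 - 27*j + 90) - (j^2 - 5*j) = j^3 - 5*j^2 - 22*j + 90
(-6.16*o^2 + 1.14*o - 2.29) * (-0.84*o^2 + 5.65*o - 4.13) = 5.1744*o^4 - 35.7616*o^3 + 33.8054*o^2 - 17.6467*o + 9.4577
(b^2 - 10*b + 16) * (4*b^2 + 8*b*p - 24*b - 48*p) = 4*b^4 + 8*b^3*p - 64*b^3 - 128*b^2*p + 304*b^2 + 608*b*p - 384*b - 768*p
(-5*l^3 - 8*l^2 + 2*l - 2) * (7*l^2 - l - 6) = -35*l^5 - 51*l^4 + 52*l^3 + 32*l^2 - 10*l + 12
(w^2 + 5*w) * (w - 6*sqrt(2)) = w^3 - 6*sqrt(2)*w^2 + 5*w^2 - 30*sqrt(2)*w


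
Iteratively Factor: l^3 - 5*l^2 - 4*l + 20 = (l - 5)*(l^2 - 4) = (l - 5)*(l + 2)*(l - 2)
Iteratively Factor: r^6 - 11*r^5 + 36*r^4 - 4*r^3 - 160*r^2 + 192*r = (r - 4)*(r^5 - 7*r^4 + 8*r^3 + 28*r^2 - 48*r) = (r - 4)*(r - 3)*(r^4 - 4*r^3 - 4*r^2 + 16*r) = r*(r - 4)*(r - 3)*(r^3 - 4*r^2 - 4*r + 16) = r*(r - 4)*(r - 3)*(r - 2)*(r^2 - 2*r - 8) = r*(r - 4)^2*(r - 3)*(r - 2)*(r + 2)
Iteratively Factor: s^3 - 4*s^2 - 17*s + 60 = (s + 4)*(s^2 - 8*s + 15) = (s - 5)*(s + 4)*(s - 3)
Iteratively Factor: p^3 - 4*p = (p + 2)*(p^2 - 2*p) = p*(p + 2)*(p - 2)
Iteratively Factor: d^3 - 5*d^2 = (d)*(d^2 - 5*d) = d*(d - 5)*(d)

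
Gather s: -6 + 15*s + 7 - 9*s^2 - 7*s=-9*s^2 + 8*s + 1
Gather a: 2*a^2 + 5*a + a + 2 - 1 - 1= 2*a^2 + 6*a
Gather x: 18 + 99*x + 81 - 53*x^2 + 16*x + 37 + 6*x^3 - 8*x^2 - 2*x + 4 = 6*x^3 - 61*x^2 + 113*x + 140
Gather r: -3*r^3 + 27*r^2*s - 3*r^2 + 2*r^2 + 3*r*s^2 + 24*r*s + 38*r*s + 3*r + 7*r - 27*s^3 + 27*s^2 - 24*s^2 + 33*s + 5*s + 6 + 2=-3*r^3 + r^2*(27*s - 1) + r*(3*s^2 + 62*s + 10) - 27*s^3 + 3*s^2 + 38*s + 8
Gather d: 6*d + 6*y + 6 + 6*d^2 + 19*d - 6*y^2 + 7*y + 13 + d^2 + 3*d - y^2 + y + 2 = 7*d^2 + 28*d - 7*y^2 + 14*y + 21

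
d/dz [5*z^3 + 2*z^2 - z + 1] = 15*z^2 + 4*z - 1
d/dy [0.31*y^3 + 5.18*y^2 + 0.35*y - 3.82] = 0.93*y^2 + 10.36*y + 0.35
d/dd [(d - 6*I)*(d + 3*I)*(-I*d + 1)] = -3*I*d^2 - 4*d - 21*I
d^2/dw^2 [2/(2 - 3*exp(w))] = (-18*exp(w) - 12)*exp(w)/(3*exp(w) - 2)^3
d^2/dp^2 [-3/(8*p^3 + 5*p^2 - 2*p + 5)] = 6*((24*p + 5)*(8*p^3 + 5*p^2 - 2*p + 5) - 4*(12*p^2 + 5*p - 1)^2)/(8*p^3 + 5*p^2 - 2*p + 5)^3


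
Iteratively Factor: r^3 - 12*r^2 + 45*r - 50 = (r - 5)*(r^2 - 7*r + 10) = (r - 5)^2*(r - 2)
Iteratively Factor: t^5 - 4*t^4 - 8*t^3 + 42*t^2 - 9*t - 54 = (t - 2)*(t^4 - 2*t^3 - 12*t^2 + 18*t + 27) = (t - 2)*(t + 3)*(t^3 - 5*t^2 + 3*t + 9) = (t - 3)*(t - 2)*(t + 3)*(t^2 - 2*t - 3) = (t - 3)^2*(t - 2)*(t + 3)*(t + 1)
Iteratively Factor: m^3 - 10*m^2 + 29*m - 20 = (m - 4)*(m^2 - 6*m + 5) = (m - 5)*(m - 4)*(m - 1)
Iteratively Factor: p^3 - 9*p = (p)*(p^2 - 9) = p*(p + 3)*(p - 3)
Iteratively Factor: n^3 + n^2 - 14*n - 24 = (n - 4)*(n^2 + 5*n + 6) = (n - 4)*(n + 3)*(n + 2)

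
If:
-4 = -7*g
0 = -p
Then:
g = 4/7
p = 0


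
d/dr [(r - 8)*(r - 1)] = 2*r - 9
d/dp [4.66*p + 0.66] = 4.66000000000000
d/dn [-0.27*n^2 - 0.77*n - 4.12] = -0.54*n - 0.77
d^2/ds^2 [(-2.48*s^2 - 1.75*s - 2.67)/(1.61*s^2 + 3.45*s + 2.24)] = (7.105427357601e-15*s^4 + 18.47797*s^3 + 12.13779*s^2 - 51.11589*s - 42.14047)/(4.173281*s^6 + 26.828235*s^5 + 74.907987*s^4 + 115.716105*s^3 + 104.219808*s^2 + 51.93216*s + 11.239424)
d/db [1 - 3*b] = -3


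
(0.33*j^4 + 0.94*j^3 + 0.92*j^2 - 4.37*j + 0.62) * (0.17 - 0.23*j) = -0.0759*j^5 - 0.1601*j^4 - 0.0518*j^3 + 1.1615*j^2 - 0.8855*j + 0.1054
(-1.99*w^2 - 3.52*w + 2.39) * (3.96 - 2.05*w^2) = 4.0795*w^4 + 7.216*w^3 - 12.7799*w^2 - 13.9392*w + 9.4644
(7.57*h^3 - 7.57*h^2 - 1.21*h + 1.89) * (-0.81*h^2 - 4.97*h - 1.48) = -6.1317*h^5 - 31.4912*h^4 + 27.3994*h^3 + 15.6864*h^2 - 7.6025*h - 2.7972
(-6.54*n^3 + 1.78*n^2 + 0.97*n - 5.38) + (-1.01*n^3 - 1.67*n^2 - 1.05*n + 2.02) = -7.55*n^3 + 0.11*n^2 - 0.0800000000000001*n - 3.36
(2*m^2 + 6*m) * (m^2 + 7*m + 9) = 2*m^4 + 20*m^3 + 60*m^2 + 54*m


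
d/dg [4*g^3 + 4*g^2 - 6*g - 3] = 12*g^2 + 8*g - 6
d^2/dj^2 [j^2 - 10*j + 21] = 2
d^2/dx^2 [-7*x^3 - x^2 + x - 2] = -42*x - 2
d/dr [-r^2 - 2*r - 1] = -2*r - 2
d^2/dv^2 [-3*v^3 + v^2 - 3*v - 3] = 2 - 18*v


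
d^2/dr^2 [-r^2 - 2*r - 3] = -2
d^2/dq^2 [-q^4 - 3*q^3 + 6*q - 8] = 6*q*(-2*q - 3)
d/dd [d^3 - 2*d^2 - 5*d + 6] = 3*d^2 - 4*d - 5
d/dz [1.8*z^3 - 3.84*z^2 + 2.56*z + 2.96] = 5.4*z^2 - 7.68*z + 2.56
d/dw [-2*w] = -2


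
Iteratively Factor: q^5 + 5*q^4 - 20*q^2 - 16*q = (q + 1)*(q^4 + 4*q^3 - 4*q^2 - 16*q) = (q + 1)*(q + 2)*(q^3 + 2*q^2 - 8*q) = (q + 1)*(q + 2)*(q + 4)*(q^2 - 2*q) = q*(q + 1)*(q + 2)*(q + 4)*(q - 2)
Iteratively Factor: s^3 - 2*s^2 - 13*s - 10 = (s - 5)*(s^2 + 3*s + 2) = (s - 5)*(s + 2)*(s + 1)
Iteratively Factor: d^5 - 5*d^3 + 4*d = (d)*(d^4 - 5*d^2 + 4) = d*(d + 1)*(d^3 - d^2 - 4*d + 4) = d*(d - 1)*(d + 1)*(d^2 - 4) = d*(d - 2)*(d - 1)*(d + 1)*(d + 2)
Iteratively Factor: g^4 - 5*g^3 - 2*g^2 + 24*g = (g)*(g^3 - 5*g^2 - 2*g + 24) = g*(g + 2)*(g^2 - 7*g + 12) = g*(g - 4)*(g + 2)*(g - 3)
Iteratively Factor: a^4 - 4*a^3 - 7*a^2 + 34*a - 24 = (a + 3)*(a^3 - 7*a^2 + 14*a - 8) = (a - 1)*(a + 3)*(a^2 - 6*a + 8) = (a - 2)*(a - 1)*(a + 3)*(a - 4)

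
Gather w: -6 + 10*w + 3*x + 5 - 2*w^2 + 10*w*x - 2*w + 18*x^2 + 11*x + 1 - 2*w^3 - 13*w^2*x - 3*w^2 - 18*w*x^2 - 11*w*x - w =-2*w^3 + w^2*(-13*x - 5) + w*(-18*x^2 - x + 7) + 18*x^2 + 14*x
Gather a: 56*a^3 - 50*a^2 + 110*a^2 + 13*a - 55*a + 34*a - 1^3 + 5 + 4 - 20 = 56*a^3 + 60*a^2 - 8*a - 12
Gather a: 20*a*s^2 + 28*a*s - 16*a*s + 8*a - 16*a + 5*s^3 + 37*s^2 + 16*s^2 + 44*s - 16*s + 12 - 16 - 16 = a*(20*s^2 + 12*s - 8) + 5*s^3 + 53*s^2 + 28*s - 20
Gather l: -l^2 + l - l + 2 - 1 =1 - l^2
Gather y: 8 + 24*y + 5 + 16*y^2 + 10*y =16*y^2 + 34*y + 13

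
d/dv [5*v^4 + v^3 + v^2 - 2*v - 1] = 20*v^3 + 3*v^2 + 2*v - 2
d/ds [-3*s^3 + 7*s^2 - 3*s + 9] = -9*s^2 + 14*s - 3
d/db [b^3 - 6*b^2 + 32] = 3*b*(b - 4)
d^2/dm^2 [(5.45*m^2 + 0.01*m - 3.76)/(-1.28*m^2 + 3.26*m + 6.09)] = (1.4210854715202e-14*m^4 - 45.516288*m^3 - 217.940736*m^2 - 94.6060799999999*m - 265.323766)/(2.097152*m^6 - 16.023552*m^5 + 10.876416*m^4 + 117.828136*m^3 - 51.747948*m^2 - 362.721618*m - 225.866529)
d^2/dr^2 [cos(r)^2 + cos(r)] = -cos(r) - 2*cos(2*r)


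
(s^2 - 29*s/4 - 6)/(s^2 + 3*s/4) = (s - 8)/s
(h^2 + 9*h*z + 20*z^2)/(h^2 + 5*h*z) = (h + 4*z)/h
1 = 1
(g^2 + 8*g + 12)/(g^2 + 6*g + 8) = (g + 6)/(g + 4)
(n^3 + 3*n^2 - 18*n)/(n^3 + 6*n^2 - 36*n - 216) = n*(n - 3)/(n^2 - 36)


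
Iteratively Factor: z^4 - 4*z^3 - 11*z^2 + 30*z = (z - 5)*(z^3 + z^2 - 6*z) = z*(z - 5)*(z^2 + z - 6) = z*(z - 5)*(z + 3)*(z - 2)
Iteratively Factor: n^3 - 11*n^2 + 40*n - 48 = (n - 4)*(n^2 - 7*n + 12) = (n - 4)*(n - 3)*(n - 4)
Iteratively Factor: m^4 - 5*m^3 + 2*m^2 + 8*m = (m)*(m^3 - 5*m^2 + 2*m + 8) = m*(m - 4)*(m^2 - m - 2) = m*(m - 4)*(m + 1)*(m - 2)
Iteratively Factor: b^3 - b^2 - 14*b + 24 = (b + 4)*(b^2 - 5*b + 6) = (b - 2)*(b + 4)*(b - 3)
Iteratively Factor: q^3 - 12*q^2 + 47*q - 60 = (q - 4)*(q^2 - 8*q + 15) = (q - 5)*(q - 4)*(q - 3)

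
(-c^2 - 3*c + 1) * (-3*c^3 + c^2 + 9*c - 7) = 3*c^5 + 8*c^4 - 15*c^3 - 19*c^2 + 30*c - 7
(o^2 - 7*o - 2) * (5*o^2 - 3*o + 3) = 5*o^4 - 38*o^3 + 14*o^2 - 15*o - 6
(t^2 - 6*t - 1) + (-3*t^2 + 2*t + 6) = -2*t^2 - 4*t + 5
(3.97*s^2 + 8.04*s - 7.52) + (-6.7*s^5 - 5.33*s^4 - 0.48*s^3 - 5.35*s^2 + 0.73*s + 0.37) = -6.7*s^5 - 5.33*s^4 - 0.48*s^3 - 1.38*s^2 + 8.77*s - 7.15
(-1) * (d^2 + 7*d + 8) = -d^2 - 7*d - 8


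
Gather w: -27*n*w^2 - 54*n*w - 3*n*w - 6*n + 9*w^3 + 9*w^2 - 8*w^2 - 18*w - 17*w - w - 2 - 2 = -6*n + 9*w^3 + w^2*(1 - 27*n) + w*(-57*n - 36) - 4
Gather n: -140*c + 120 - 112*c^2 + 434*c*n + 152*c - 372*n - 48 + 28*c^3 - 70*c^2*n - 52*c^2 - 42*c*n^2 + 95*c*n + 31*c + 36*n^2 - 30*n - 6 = 28*c^3 - 164*c^2 + 43*c + n^2*(36 - 42*c) + n*(-70*c^2 + 529*c - 402) + 66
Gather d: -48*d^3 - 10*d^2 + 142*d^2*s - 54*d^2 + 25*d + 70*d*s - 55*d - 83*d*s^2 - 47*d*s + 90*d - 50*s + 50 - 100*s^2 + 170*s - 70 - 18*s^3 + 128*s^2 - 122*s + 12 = -48*d^3 + d^2*(142*s - 64) + d*(-83*s^2 + 23*s + 60) - 18*s^3 + 28*s^2 - 2*s - 8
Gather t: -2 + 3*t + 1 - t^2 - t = -t^2 + 2*t - 1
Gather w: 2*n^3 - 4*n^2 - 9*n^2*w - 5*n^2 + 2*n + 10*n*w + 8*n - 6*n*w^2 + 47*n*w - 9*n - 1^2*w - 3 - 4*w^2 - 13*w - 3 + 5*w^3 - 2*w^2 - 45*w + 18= 2*n^3 - 9*n^2 + n + 5*w^3 + w^2*(-6*n - 6) + w*(-9*n^2 + 57*n - 59) + 12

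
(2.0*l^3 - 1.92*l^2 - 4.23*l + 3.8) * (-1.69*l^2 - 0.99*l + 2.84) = -3.38*l^5 + 1.2648*l^4 + 14.7295*l^3 - 7.6871*l^2 - 15.7752*l + 10.792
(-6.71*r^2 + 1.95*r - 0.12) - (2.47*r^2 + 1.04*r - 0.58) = -9.18*r^2 + 0.91*r + 0.46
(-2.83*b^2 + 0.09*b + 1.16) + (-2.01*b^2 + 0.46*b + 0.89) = -4.84*b^2 + 0.55*b + 2.05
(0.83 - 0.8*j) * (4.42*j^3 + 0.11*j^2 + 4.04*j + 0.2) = -3.536*j^4 + 3.5806*j^3 - 3.1407*j^2 + 3.1932*j + 0.166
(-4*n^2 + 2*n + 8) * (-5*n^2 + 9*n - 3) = 20*n^4 - 46*n^3 - 10*n^2 + 66*n - 24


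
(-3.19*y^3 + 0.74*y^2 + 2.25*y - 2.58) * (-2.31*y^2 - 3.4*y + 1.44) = 7.3689*y^5 + 9.1366*y^4 - 12.3071*y^3 - 0.624599999999999*y^2 + 12.012*y - 3.7152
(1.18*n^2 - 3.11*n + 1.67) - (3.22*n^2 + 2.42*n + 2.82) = -2.04*n^2 - 5.53*n - 1.15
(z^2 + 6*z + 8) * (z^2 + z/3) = z^4 + 19*z^3/3 + 10*z^2 + 8*z/3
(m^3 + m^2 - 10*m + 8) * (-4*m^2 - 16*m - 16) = -4*m^5 - 20*m^4 + 8*m^3 + 112*m^2 + 32*m - 128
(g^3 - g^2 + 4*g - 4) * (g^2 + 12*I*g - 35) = g^5 - g^4 + 12*I*g^4 - 31*g^3 - 12*I*g^3 + 31*g^2 + 48*I*g^2 - 140*g - 48*I*g + 140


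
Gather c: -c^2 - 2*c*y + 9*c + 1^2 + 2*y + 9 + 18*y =-c^2 + c*(9 - 2*y) + 20*y + 10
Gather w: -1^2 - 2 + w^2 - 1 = w^2 - 4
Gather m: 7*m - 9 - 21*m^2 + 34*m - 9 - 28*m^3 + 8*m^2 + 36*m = -28*m^3 - 13*m^2 + 77*m - 18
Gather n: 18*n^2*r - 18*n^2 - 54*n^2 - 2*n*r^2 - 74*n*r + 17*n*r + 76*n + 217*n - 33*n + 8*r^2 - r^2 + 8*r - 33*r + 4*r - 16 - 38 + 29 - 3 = n^2*(18*r - 72) + n*(-2*r^2 - 57*r + 260) + 7*r^2 - 21*r - 28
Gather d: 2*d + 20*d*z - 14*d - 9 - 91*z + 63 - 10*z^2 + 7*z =d*(20*z - 12) - 10*z^2 - 84*z + 54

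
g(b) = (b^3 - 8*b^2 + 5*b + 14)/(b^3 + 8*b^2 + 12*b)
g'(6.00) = 0.05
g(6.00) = -0.05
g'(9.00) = 0.04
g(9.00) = 0.09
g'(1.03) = -1.15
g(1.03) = 0.54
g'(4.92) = 0.04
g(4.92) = -0.10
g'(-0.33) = -11.65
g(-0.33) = -3.66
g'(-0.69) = -4.30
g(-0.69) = -1.34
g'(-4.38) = 7.40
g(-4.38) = -14.53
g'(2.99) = -0.04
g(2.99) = -0.12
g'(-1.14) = -6.06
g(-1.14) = 0.75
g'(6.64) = 0.05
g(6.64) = -0.02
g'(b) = (-3*b^2 - 16*b - 12)*(b^3 - 8*b^2 + 5*b + 14)/(b^3 + 8*b^2 + 12*b)^2 + (3*b^2 - 16*b + 5)/(b^3 + 8*b^2 + 12*b)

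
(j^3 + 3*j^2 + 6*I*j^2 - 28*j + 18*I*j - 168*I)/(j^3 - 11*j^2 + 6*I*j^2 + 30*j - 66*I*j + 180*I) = (j^2 + 3*j - 28)/(j^2 - 11*j + 30)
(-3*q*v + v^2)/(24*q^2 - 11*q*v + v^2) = -v/(8*q - v)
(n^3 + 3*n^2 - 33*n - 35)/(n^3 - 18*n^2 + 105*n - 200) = (n^2 + 8*n + 7)/(n^2 - 13*n + 40)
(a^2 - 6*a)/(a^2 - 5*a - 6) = a/(a + 1)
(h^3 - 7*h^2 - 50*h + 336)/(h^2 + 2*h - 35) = (h^2 - 14*h + 48)/(h - 5)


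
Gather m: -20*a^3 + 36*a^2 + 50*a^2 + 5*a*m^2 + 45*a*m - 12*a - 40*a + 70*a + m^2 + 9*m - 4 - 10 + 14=-20*a^3 + 86*a^2 + 18*a + m^2*(5*a + 1) + m*(45*a + 9)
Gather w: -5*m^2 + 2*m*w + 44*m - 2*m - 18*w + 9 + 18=-5*m^2 + 42*m + w*(2*m - 18) + 27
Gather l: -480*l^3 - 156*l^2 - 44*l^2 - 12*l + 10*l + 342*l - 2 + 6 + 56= -480*l^3 - 200*l^2 + 340*l + 60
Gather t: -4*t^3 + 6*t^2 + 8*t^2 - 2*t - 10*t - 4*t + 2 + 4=-4*t^3 + 14*t^2 - 16*t + 6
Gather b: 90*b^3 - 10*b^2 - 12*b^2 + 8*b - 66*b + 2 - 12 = 90*b^3 - 22*b^2 - 58*b - 10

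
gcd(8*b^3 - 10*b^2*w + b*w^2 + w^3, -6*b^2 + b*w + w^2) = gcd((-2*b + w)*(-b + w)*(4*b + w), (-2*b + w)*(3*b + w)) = -2*b + w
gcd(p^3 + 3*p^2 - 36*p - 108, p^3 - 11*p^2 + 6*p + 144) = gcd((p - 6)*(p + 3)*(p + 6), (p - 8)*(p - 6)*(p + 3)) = p^2 - 3*p - 18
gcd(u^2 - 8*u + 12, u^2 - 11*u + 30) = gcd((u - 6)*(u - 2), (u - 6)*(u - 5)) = u - 6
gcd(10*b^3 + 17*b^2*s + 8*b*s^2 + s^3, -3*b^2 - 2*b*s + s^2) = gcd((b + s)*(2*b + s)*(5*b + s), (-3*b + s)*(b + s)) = b + s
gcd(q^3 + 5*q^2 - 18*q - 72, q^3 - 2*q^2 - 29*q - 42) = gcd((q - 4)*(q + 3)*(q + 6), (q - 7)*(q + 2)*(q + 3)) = q + 3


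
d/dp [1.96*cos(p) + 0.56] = -1.96*sin(p)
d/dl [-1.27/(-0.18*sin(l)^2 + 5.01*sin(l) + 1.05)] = (6.3627 - 0.4572*sin(l))*cos(l)/(-0.18*sin(l)^2 + 5.01*sin(l) + 1.05)^2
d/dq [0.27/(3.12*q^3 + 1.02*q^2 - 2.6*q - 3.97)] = (-2.5272*q^2 - 0.5508*q + 0.702)/(3.12*q^3 + 1.02*q^2 - 2.6*q - 3.97)^2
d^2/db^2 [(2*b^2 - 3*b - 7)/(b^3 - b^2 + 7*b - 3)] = 2*(2*b^6 - 9*b^5 - 75*b^4 + 130*b^3 - 240*b^2 + 111*b - 367)/(b^9 - 3*b^8 + 24*b^7 - 52*b^6 + 186*b^5 - 282*b^4 + 496*b^3 - 468*b^2 + 189*b - 27)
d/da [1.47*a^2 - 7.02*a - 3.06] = 2.94*a - 7.02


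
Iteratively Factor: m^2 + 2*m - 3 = (m - 1)*(m + 3)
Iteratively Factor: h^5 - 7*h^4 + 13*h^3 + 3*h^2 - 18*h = (h)*(h^4 - 7*h^3 + 13*h^2 + 3*h - 18) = h*(h - 3)*(h^3 - 4*h^2 + h + 6) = h*(h - 3)*(h + 1)*(h^2 - 5*h + 6) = h*(h - 3)^2*(h + 1)*(h - 2)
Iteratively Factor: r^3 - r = (r + 1)*(r^2 - r) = (r - 1)*(r + 1)*(r)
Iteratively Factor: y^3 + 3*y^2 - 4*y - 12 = (y + 3)*(y^2 - 4) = (y - 2)*(y + 3)*(y + 2)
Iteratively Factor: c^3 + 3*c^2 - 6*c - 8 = (c - 2)*(c^2 + 5*c + 4) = (c - 2)*(c + 1)*(c + 4)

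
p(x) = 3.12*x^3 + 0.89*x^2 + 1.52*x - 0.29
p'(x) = 9.36*x^2 + 1.78*x + 1.52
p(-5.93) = -628.61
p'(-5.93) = 320.11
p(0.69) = 2.21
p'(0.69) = 7.20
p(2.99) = 95.61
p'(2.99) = 90.52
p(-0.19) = -0.57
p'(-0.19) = 1.52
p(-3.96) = -186.10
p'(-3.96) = 141.25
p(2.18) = 39.58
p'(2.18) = 49.88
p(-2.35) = -39.44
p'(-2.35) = 49.03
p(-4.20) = -222.13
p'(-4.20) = 159.15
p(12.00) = 5537.47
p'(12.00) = 1370.72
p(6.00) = 714.79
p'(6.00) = 349.16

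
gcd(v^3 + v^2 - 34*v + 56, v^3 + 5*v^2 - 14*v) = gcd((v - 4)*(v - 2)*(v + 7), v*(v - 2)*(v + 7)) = v^2 + 5*v - 14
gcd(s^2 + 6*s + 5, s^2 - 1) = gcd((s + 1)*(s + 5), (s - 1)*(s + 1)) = s + 1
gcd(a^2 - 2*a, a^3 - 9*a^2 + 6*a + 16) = a - 2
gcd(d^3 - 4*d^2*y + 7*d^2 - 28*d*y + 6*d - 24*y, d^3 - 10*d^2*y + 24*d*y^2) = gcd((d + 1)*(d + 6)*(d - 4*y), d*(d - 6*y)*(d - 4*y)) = -d + 4*y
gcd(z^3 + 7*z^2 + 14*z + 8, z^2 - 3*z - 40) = 1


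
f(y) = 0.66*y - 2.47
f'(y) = 0.660000000000000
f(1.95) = -1.18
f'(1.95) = 0.66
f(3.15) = -0.39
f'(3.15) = 0.66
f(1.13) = -1.72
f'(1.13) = 0.66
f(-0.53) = -2.82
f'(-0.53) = 0.66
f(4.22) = 0.32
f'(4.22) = 0.66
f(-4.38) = -5.36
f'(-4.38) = 0.66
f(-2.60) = -4.19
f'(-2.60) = 0.66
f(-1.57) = -3.51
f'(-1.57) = 0.66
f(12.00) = 5.45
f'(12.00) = 0.66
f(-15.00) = -12.37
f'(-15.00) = 0.66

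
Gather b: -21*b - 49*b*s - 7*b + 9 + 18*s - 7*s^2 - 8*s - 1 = b*(-49*s - 28) - 7*s^2 + 10*s + 8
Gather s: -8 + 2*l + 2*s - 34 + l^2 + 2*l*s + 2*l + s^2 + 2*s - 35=l^2 + 4*l + s^2 + s*(2*l + 4) - 77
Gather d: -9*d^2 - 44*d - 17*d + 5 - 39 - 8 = -9*d^2 - 61*d - 42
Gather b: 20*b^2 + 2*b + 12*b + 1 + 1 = 20*b^2 + 14*b + 2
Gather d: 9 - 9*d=9 - 9*d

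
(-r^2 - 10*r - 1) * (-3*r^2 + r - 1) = 3*r^4 + 29*r^3 - 6*r^2 + 9*r + 1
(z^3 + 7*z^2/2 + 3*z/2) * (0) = 0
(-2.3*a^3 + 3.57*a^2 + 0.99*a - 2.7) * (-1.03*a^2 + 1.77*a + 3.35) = 2.369*a^5 - 7.7481*a^4 - 2.4058*a^3 + 16.4928*a^2 - 1.4625*a - 9.045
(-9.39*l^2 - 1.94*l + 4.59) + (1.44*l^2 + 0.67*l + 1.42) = -7.95*l^2 - 1.27*l + 6.01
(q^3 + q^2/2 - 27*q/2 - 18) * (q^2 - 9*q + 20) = q^5 - 17*q^4/2 + 2*q^3 + 227*q^2/2 - 108*q - 360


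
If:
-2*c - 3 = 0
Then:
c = -3/2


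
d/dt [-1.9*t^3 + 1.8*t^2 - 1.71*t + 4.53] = -5.7*t^2 + 3.6*t - 1.71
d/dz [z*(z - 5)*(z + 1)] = 3*z^2 - 8*z - 5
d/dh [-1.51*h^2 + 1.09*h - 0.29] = 1.09 - 3.02*h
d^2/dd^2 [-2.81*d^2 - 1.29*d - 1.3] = -5.62000000000000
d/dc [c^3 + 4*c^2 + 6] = c*(3*c + 8)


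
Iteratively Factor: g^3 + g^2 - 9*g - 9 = (g + 1)*(g^2 - 9) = (g - 3)*(g + 1)*(g + 3)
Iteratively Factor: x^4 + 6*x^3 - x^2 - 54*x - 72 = (x + 4)*(x^3 + 2*x^2 - 9*x - 18) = (x + 3)*(x + 4)*(x^2 - x - 6) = (x - 3)*(x + 3)*(x + 4)*(x + 2)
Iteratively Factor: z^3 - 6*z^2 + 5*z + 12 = (z - 3)*(z^2 - 3*z - 4) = (z - 3)*(z + 1)*(z - 4)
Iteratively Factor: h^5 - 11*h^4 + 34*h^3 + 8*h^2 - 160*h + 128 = (h - 4)*(h^4 - 7*h^3 + 6*h^2 + 32*h - 32) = (h - 4)^2*(h^3 - 3*h^2 - 6*h + 8) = (h - 4)^2*(h + 2)*(h^2 - 5*h + 4) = (h - 4)^2*(h - 1)*(h + 2)*(h - 4)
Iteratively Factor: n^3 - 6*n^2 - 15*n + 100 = (n - 5)*(n^2 - n - 20) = (n - 5)*(n + 4)*(n - 5)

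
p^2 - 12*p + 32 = (p - 8)*(p - 4)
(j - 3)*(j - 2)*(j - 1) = j^3 - 6*j^2 + 11*j - 6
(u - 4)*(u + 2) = u^2 - 2*u - 8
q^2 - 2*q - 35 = (q - 7)*(q + 5)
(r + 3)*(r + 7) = r^2 + 10*r + 21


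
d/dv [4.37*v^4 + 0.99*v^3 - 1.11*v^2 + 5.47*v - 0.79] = 17.48*v^3 + 2.97*v^2 - 2.22*v + 5.47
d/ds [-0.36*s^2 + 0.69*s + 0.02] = 0.69 - 0.72*s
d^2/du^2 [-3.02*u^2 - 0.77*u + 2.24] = -6.04000000000000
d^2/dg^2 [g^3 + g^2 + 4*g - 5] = 6*g + 2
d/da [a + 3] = 1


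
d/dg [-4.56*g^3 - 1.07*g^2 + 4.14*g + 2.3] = -13.68*g^2 - 2.14*g + 4.14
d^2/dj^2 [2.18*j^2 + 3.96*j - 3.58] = 4.36000000000000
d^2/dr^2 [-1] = 0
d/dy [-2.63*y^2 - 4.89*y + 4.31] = -5.26*y - 4.89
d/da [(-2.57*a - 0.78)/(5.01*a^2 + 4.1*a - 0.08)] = (12.8757*a^2 + 7.8156*a + 3.4036)/(25.1001*a^4 + 41.082*a^3 + 16.0084*a^2 - 0.656*a + 0.0064)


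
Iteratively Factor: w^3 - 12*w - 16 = (w + 2)*(w^2 - 2*w - 8) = (w + 2)^2*(w - 4)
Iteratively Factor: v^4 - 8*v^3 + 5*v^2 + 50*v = (v - 5)*(v^3 - 3*v^2 - 10*v) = (v - 5)*(v + 2)*(v^2 - 5*v) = v*(v - 5)*(v + 2)*(v - 5)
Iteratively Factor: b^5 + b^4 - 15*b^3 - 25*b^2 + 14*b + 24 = (b + 2)*(b^4 - b^3 - 13*b^2 + b + 12) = (b - 4)*(b + 2)*(b^3 + 3*b^2 - b - 3) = (b - 4)*(b + 1)*(b + 2)*(b^2 + 2*b - 3) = (b - 4)*(b + 1)*(b + 2)*(b + 3)*(b - 1)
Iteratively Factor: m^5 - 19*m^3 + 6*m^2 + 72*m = (m - 3)*(m^4 + 3*m^3 - 10*m^2 - 24*m) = (m - 3)*(m + 2)*(m^3 + m^2 - 12*m) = (m - 3)*(m + 2)*(m + 4)*(m^2 - 3*m) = (m - 3)^2*(m + 2)*(m + 4)*(m)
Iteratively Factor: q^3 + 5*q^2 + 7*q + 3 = (q + 1)*(q^2 + 4*q + 3) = (q + 1)^2*(q + 3)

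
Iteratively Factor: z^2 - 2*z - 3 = (z - 3)*(z + 1)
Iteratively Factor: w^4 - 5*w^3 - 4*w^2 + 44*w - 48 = (w + 3)*(w^3 - 8*w^2 + 20*w - 16) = (w - 2)*(w + 3)*(w^2 - 6*w + 8) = (w - 4)*(w - 2)*(w + 3)*(w - 2)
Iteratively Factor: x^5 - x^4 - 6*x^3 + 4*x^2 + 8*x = (x - 2)*(x^4 + x^3 - 4*x^2 - 4*x) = (x - 2)^2*(x^3 + 3*x^2 + 2*x) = (x - 2)^2*(x + 1)*(x^2 + 2*x) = x*(x - 2)^2*(x + 1)*(x + 2)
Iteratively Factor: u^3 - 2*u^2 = (u)*(u^2 - 2*u) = u^2*(u - 2)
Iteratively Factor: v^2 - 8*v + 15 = (v - 5)*(v - 3)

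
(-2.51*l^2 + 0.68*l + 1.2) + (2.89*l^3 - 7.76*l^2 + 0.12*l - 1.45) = 2.89*l^3 - 10.27*l^2 + 0.8*l - 0.25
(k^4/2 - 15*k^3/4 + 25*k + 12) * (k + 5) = k^5/2 - 5*k^4/4 - 75*k^3/4 + 25*k^2 + 137*k + 60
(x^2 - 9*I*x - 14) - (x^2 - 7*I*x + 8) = -2*I*x - 22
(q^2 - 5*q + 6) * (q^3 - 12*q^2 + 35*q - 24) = q^5 - 17*q^4 + 101*q^3 - 271*q^2 + 330*q - 144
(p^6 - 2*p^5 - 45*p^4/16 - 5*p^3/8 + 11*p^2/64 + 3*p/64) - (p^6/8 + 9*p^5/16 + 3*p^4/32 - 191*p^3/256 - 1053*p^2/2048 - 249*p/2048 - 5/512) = 7*p^6/8 - 41*p^5/16 - 93*p^4/32 + 31*p^3/256 + 1405*p^2/2048 + 345*p/2048 + 5/512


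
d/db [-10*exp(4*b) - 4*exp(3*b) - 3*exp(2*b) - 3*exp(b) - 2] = (-40*exp(3*b) - 12*exp(2*b) - 6*exp(b) - 3)*exp(b)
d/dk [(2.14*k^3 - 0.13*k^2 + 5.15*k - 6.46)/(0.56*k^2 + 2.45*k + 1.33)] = (1.1984*k^4 + 10.486*k^3 + 5.3361*k^2 + 6.8894*k + 22.6765)/(0.3136*k^4 + 2.744*k^3 + 7.4921*k^2 + 6.517*k + 1.7689)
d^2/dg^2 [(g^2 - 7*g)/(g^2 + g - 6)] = 4*(-4*g^3 + 9*g^2 - 63*g - 3)/(g^6 + 3*g^5 - 15*g^4 - 35*g^3 + 90*g^2 + 108*g - 216)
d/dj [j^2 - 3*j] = 2*j - 3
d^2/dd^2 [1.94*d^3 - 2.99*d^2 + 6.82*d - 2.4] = 11.64*d - 5.98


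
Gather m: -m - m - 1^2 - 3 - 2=-2*m - 6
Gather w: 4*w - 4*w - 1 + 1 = 0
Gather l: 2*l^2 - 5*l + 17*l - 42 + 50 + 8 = 2*l^2 + 12*l + 16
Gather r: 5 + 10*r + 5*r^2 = 5*r^2 + 10*r + 5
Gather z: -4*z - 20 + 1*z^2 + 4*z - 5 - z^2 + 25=0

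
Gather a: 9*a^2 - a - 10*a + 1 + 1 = 9*a^2 - 11*a + 2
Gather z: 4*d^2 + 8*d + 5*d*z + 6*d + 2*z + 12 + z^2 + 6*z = 4*d^2 + 14*d + z^2 + z*(5*d + 8) + 12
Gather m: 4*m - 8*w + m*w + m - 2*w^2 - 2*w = m*(w + 5) - 2*w^2 - 10*w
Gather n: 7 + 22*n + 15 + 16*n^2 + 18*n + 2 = 16*n^2 + 40*n + 24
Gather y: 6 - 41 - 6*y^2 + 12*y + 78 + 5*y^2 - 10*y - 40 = -y^2 + 2*y + 3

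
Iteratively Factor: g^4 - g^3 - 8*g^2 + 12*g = (g)*(g^3 - g^2 - 8*g + 12) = g*(g - 2)*(g^2 + g - 6) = g*(g - 2)*(g + 3)*(g - 2)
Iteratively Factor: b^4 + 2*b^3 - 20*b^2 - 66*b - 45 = (b + 3)*(b^3 - b^2 - 17*b - 15) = (b + 3)^2*(b^2 - 4*b - 5) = (b + 1)*(b + 3)^2*(b - 5)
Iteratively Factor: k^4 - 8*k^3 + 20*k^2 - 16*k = (k - 2)*(k^3 - 6*k^2 + 8*k) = (k - 2)^2*(k^2 - 4*k) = k*(k - 2)^2*(k - 4)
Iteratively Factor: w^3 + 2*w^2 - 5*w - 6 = (w + 3)*(w^2 - w - 2) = (w - 2)*(w + 3)*(w + 1)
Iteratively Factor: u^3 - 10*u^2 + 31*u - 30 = (u - 3)*(u^2 - 7*u + 10) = (u - 3)*(u - 2)*(u - 5)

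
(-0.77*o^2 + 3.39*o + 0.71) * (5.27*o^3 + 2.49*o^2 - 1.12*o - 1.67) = -4.0579*o^5 + 15.948*o^4 + 13.0452*o^3 - 0.743000000000001*o^2 - 6.4565*o - 1.1857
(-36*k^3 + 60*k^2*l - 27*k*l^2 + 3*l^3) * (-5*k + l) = 180*k^4 - 336*k^3*l + 195*k^2*l^2 - 42*k*l^3 + 3*l^4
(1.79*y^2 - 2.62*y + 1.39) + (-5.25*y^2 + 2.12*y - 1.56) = -3.46*y^2 - 0.5*y - 0.17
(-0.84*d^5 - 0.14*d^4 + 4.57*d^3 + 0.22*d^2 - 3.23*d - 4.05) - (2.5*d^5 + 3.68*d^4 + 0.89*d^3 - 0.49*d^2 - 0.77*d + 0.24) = -3.34*d^5 - 3.82*d^4 + 3.68*d^3 + 0.71*d^2 - 2.46*d - 4.29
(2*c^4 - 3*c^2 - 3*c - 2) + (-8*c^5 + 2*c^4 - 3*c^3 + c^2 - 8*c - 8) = -8*c^5 + 4*c^4 - 3*c^3 - 2*c^2 - 11*c - 10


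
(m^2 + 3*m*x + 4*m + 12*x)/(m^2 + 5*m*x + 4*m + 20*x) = (m + 3*x)/(m + 5*x)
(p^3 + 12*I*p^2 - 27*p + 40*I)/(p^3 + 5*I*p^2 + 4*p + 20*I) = (p^2 + 7*I*p + 8)/(p^2 + 4)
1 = 1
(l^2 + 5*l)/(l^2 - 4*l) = (l + 5)/(l - 4)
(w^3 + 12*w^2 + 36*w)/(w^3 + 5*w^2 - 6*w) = (w + 6)/(w - 1)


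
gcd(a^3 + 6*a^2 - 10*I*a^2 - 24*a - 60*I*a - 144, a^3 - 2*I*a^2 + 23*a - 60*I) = a - 4*I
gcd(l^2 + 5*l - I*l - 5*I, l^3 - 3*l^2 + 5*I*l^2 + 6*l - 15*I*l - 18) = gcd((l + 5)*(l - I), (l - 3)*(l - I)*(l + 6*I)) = l - I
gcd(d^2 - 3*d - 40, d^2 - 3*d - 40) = d^2 - 3*d - 40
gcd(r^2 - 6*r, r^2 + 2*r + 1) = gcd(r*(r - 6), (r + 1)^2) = 1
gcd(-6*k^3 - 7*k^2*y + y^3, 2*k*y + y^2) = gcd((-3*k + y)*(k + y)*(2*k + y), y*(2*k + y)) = 2*k + y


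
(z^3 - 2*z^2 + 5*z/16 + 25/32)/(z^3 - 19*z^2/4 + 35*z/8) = (8*z^2 - 6*z - 5)/(4*z*(2*z - 7))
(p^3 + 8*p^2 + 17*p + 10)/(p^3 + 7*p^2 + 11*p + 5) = (p + 2)/(p + 1)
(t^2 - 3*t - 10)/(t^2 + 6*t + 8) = (t - 5)/(t + 4)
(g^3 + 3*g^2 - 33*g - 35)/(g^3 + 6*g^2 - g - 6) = (g^2 + 2*g - 35)/(g^2 + 5*g - 6)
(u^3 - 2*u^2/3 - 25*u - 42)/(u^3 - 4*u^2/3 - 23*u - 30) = (3*u + 7)/(3*u + 5)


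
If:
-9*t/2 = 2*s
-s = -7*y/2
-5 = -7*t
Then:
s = -45/28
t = 5/7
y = -45/98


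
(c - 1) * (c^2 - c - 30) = c^3 - 2*c^2 - 29*c + 30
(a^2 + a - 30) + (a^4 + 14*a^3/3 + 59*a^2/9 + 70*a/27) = a^4 + 14*a^3/3 + 68*a^2/9 + 97*a/27 - 30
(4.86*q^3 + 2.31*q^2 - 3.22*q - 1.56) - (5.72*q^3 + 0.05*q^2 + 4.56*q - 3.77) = -0.859999999999999*q^3 + 2.26*q^2 - 7.78*q + 2.21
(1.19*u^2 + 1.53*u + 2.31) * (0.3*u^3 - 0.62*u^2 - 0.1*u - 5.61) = 0.357*u^5 - 0.2788*u^4 - 0.3746*u^3 - 8.2611*u^2 - 8.8143*u - 12.9591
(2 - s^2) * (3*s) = -3*s^3 + 6*s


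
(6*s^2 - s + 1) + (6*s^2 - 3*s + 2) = 12*s^2 - 4*s + 3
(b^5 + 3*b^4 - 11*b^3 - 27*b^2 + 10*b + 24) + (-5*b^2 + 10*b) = b^5 + 3*b^4 - 11*b^3 - 32*b^2 + 20*b + 24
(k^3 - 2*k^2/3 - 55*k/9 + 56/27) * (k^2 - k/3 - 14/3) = k^5 - k^4 - 95*k^3/9 + 65*k^2/9 + 2254*k/81 - 784/81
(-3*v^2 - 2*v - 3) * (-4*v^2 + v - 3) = 12*v^4 + 5*v^3 + 19*v^2 + 3*v + 9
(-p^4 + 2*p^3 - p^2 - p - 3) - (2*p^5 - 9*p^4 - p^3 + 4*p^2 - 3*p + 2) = -2*p^5 + 8*p^4 + 3*p^3 - 5*p^2 + 2*p - 5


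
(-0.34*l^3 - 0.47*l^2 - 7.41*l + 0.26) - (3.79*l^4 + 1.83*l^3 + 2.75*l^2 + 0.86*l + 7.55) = -3.79*l^4 - 2.17*l^3 - 3.22*l^2 - 8.27*l - 7.29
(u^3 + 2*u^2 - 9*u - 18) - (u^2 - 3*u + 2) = u^3 + u^2 - 6*u - 20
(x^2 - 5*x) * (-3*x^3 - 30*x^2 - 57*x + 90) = -3*x^5 - 15*x^4 + 93*x^3 + 375*x^2 - 450*x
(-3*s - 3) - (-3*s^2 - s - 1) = 3*s^2 - 2*s - 2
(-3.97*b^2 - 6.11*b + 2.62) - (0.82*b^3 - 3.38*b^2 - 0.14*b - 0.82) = -0.82*b^3 - 0.59*b^2 - 5.97*b + 3.44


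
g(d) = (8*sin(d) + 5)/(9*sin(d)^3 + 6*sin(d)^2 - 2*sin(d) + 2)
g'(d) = (8*sin(d) + 5)*(-27*sin(d)^2*cos(d) - 12*sin(d)*cos(d) + 2*cos(d))/(9*sin(d)^3 + 6*sin(d)^2 - 2*sin(d) + 2)^2 + 8*cos(d)/(9*sin(d)^3 + 6*sin(d)^2 - 2*sin(d) + 2) = (-144*sin(d)^3 - 183*sin(d)^2 - 60*sin(d) + 26)*cos(d)/(9*sin(d)^3 + 6*sin(d)^2 - 2*sin(d) + 2)^2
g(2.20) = 1.27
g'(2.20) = 1.56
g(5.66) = 0.10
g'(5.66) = 1.89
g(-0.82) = -0.27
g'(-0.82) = 1.94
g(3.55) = 0.57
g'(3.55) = -2.73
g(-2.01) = -1.09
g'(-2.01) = -3.75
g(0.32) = 3.35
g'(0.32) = -2.91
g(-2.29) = -0.33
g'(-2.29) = -2.02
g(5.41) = -0.38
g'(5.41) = 2.08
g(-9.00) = 0.53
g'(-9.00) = -2.62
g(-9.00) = 0.53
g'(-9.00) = -2.62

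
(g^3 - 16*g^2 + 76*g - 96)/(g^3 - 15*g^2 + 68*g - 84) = (g - 8)/(g - 7)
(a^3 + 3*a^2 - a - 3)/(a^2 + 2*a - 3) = a + 1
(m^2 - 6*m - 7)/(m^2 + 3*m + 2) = (m - 7)/(m + 2)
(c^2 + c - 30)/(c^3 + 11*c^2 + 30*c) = (c - 5)/(c*(c + 5))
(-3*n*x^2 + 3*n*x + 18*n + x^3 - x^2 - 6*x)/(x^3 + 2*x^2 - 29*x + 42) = (-3*n*x - 6*n + x^2 + 2*x)/(x^2 + 5*x - 14)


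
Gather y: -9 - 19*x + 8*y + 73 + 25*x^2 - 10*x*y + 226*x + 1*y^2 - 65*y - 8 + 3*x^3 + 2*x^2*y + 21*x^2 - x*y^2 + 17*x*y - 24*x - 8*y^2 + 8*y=3*x^3 + 46*x^2 + 183*x + y^2*(-x - 7) + y*(2*x^2 + 7*x - 49) + 56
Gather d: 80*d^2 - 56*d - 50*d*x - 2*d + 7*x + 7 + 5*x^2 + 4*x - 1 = 80*d^2 + d*(-50*x - 58) + 5*x^2 + 11*x + 6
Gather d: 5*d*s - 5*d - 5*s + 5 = d*(5*s - 5) - 5*s + 5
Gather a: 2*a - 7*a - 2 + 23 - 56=-5*a - 35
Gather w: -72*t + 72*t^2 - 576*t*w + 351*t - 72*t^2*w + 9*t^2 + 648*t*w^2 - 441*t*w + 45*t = 81*t^2 + 648*t*w^2 + 324*t + w*(-72*t^2 - 1017*t)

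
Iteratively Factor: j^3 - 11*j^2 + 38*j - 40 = (j - 4)*(j^2 - 7*j + 10) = (j - 4)*(j - 2)*(j - 5)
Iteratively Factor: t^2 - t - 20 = (t - 5)*(t + 4)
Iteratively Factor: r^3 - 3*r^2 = (r)*(r^2 - 3*r) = r*(r - 3)*(r)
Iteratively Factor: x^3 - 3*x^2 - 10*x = (x - 5)*(x^2 + 2*x) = x*(x - 5)*(x + 2)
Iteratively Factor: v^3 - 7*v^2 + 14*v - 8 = (v - 4)*(v^2 - 3*v + 2) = (v - 4)*(v - 1)*(v - 2)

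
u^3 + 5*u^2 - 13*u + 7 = (u - 1)^2*(u + 7)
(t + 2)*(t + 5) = t^2 + 7*t + 10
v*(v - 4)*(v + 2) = v^3 - 2*v^2 - 8*v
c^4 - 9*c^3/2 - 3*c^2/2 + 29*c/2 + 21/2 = (c - 7/2)*(c - 3)*(c + 1)^2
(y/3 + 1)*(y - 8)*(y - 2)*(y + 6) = y^4/3 - y^3/3 - 56*y^2/3 - 12*y + 96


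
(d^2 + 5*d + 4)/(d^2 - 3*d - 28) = (d + 1)/(d - 7)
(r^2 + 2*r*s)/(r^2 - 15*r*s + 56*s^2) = r*(r + 2*s)/(r^2 - 15*r*s + 56*s^2)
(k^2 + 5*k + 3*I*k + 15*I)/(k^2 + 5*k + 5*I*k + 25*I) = (k + 3*I)/(k + 5*I)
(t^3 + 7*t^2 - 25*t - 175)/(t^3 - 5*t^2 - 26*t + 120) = (t^2 + 2*t - 35)/(t^2 - 10*t + 24)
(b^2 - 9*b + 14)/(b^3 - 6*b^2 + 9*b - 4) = (b^2 - 9*b + 14)/(b^3 - 6*b^2 + 9*b - 4)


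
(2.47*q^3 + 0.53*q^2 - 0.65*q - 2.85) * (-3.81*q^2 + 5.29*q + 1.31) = -9.4107*q^5 + 11.047*q^4 + 8.5159*q^3 + 8.1143*q^2 - 15.928*q - 3.7335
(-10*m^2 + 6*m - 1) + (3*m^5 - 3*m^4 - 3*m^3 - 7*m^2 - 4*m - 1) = 3*m^5 - 3*m^4 - 3*m^3 - 17*m^2 + 2*m - 2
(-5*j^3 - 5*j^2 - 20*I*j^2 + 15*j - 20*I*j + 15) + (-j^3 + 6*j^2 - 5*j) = -6*j^3 + j^2 - 20*I*j^2 + 10*j - 20*I*j + 15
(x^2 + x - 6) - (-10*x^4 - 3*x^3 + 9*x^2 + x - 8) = 10*x^4 + 3*x^3 - 8*x^2 + 2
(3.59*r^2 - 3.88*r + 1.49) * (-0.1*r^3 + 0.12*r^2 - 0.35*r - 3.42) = -0.359*r^5 + 0.8188*r^4 - 1.8711*r^3 - 10.741*r^2 + 12.7481*r - 5.0958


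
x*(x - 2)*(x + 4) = x^3 + 2*x^2 - 8*x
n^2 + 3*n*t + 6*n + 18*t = (n + 6)*(n + 3*t)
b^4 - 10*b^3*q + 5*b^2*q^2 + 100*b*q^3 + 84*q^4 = (b - 7*q)*(b - 6*q)*(b + q)*(b + 2*q)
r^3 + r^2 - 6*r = r*(r - 2)*(r + 3)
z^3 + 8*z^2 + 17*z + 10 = (z + 1)*(z + 2)*(z + 5)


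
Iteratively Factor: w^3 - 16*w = (w)*(w^2 - 16) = w*(w + 4)*(w - 4)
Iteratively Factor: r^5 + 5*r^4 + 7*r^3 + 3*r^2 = (r)*(r^4 + 5*r^3 + 7*r^2 + 3*r) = r*(r + 1)*(r^3 + 4*r^2 + 3*r) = r*(r + 1)^2*(r^2 + 3*r) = r*(r + 1)^2*(r + 3)*(r)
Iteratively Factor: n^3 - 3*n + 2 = (n + 2)*(n^2 - 2*n + 1) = (n - 1)*(n + 2)*(n - 1)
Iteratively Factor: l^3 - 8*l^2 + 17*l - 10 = (l - 2)*(l^2 - 6*l + 5) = (l - 2)*(l - 1)*(l - 5)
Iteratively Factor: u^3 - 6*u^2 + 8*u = (u)*(u^2 - 6*u + 8) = u*(u - 4)*(u - 2)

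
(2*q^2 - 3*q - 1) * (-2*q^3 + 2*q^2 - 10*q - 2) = -4*q^5 + 10*q^4 - 24*q^3 + 24*q^2 + 16*q + 2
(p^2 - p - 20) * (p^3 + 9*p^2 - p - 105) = p^5 + 8*p^4 - 30*p^3 - 284*p^2 + 125*p + 2100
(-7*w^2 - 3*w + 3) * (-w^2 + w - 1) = 7*w^4 - 4*w^3 + w^2 + 6*w - 3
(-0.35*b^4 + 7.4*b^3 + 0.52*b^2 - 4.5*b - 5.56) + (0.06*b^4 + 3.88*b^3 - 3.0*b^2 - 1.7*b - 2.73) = -0.29*b^4 + 11.28*b^3 - 2.48*b^2 - 6.2*b - 8.29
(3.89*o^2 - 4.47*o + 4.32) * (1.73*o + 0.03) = 6.7297*o^3 - 7.6164*o^2 + 7.3395*o + 0.1296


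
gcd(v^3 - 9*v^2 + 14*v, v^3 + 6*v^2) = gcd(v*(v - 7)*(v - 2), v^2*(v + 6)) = v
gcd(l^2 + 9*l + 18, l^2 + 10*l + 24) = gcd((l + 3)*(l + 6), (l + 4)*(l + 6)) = l + 6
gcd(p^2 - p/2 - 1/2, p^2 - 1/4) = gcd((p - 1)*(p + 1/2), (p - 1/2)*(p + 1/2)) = p + 1/2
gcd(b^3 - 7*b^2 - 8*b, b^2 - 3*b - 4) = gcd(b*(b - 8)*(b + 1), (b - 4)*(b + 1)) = b + 1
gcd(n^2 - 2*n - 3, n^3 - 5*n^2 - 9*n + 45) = n - 3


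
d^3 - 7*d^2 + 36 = (d - 6)*(d - 3)*(d + 2)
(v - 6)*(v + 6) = v^2 - 36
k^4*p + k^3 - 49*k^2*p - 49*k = k*(k - 7)*(k + 7)*(k*p + 1)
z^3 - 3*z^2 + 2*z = z*(z - 2)*(z - 1)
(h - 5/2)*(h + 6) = h^2 + 7*h/2 - 15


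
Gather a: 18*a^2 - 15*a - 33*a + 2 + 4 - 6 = 18*a^2 - 48*a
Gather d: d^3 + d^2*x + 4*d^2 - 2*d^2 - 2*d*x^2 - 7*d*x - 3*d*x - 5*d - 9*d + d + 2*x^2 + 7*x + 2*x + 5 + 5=d^3 + d^2*(x + 2) + d*(-2*x^2 - 10*x - 13) + 2*x^2 + 9*x + 10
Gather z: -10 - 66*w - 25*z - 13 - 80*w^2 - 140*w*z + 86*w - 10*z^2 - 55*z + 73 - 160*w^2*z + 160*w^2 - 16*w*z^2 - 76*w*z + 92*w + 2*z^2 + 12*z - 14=80*w^2 + 112*w + z^2*(-16*w - 8) + z*(-160*w^2 - 216*w - 68) + 36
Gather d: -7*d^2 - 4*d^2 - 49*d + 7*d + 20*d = -11*d^2 - 22*d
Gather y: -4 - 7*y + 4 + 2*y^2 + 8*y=2*y^2 + y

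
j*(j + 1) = j^2 + j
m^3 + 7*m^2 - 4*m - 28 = (m - 2)*(m + 2)*(m + 7)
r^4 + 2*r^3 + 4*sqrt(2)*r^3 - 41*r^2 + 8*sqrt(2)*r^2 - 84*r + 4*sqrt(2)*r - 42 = (r + 1)^2*(r - 3*sqrt(2))*(r + 7*sqrt(2))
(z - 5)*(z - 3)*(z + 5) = z^3 - 3*z^2 - 25*z + 75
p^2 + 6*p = p*(p + 6)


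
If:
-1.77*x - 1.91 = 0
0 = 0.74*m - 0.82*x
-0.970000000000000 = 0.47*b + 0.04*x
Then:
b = -1.97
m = -1.20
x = -1.08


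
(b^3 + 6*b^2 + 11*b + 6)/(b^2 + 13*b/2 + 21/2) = 2*(b^2 + 3*b + 2)/(2*b + 7)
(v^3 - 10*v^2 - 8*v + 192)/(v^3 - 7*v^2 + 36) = (v^2 - 4*v - 32)/(v^2 - v - 6)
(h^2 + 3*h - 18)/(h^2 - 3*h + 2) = (h^2 + 3*h - 18)/(h^2 - 3*h + 2)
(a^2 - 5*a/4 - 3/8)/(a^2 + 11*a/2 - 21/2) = (a + 1/4)/(a + 7)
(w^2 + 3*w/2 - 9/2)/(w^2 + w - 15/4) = 2*(w + 3)/(2*w + 5)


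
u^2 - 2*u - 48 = (u - 8)*(u + 6)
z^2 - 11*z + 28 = (z - 7)*(z - 4)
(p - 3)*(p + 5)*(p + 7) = p^3 + 9*p^2 - p - 105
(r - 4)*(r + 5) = r^2 + r - 20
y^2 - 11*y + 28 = (y - 7)*(y - 4)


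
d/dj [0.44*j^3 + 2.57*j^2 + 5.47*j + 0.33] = 1.32*j^2 + 5.14*j + 5.47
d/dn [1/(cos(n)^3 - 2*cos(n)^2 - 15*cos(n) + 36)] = (3*cos(n) + 5)*sin(n)/((cos(n) - 3)^3*(cos(n) + 4)^2)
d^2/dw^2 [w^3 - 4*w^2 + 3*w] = 6*w - 8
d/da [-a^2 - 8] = -2*a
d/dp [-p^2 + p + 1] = 1 - 2*p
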